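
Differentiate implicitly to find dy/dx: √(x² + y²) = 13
Apply d/dx to both sides, remembering that y depends on x. Each occurrence of y therefore brings in a y' = dy/dx via the chain rule.

With F(x, y) equal to the left-hand side minus the right, differentiate F term by term:
  d/dx[√(x^2 + y^2)] = (x + y·y')/√(x^2 + y^2)
  d/dx[-13] = 0
Adding these up, d/dx[F] = 0 becomes
  (x/√(x^2 + y^2)) + (y/√(x^2 + y^2))·y' = 0,
so isolating y',
  dy/dx = -(x/√(x^2 + y^2))/(y/√(x^2 + y^2)) = -x/y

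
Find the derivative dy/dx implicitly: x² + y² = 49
Differentiate both sides with respect to x, treating y as y(x). By the chain rule, any term containing y contributes a factor of y' = dy/dx when we differentiate it.

Move every term to one side and write the relation as F(x, y) = 0. Term by term,
  d/dx[x^2] = 2x
  d/dx[y^2] = 2y·y'
  d/dx[-49] = 0

The pieces without y' make up ∂F/∂x and the coefficient of y' is ∂F/∂y:
  ∂F/∂x = 2x,
  ∂F/∂y = 2y.

Since d/dx[F] = ∂F/∂x + (∂F/∂y)·y' = 0, solve for y':
  (∂F/∂y)·y' = -∂F/∂x
  dy/dx = -(∂F/∂x)/(∂F/∂y) = -(2x)/(2y) = -x/y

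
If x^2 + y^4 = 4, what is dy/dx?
Differentiate both sides with respect to x, treating y as y(x). By the chain rule, any term containing y contributes a factor of y' = dy/dx when we differentiate it.

Move every term to one side and write the relation as F(x, y) = 0. Term by term,
  d/dx[x^2] = 2x
  d/dx[y^4] = 4y^3·y'
  d/dx[-4] = 0

The pieces without y' make up ∂F/∂x and the coefficient of y' is ∂F/∂y:
  ∂F/∂x = 2x,
  ∂F/∂y = 4y^3.

Since d/dx[F] = ∂F/∂x + (∂F/∂y)·y' = 0, solve for y':
  (∂F/∂y)·y' = -∂F/∂x
  dy/dx = -(∂F/∂x)/(∂F/∂y) = -(2x)/(4y^3) = -x/(2y^3)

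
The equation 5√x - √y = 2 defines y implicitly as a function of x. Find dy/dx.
Differentiate both sides with respect to x, treating y as y(x). By the chain rule, any term containing y contributes a factor of y' = dy/dx when we differentiate it.

Move every term to one side and write the relation as F(x, y) = 0. Term by term,
  d/dx[5√(x)] = 5/(2√(x))
  d/dx[-√(y)] = -y'/(2√(y))
  d/dx[-2] = 0

The pieces without y' make up ∂F/∂x and the coefficient of y' is ∂F/∂y:
  ∂F/∂x = 5/(2√(x)),
  ∂F/∂y = -1/(2√(y)).

Since d/dx[F] = ∂F/∂x + (∂F/∂y)·y' = 0, solve for y':
  (∂F/∂y)·y' = -∂F/∂x
  dy/dx = -(∂F/∂x)/(∂F/∂y) = -(5/(2√(x)))/(-1/(2√(y))) = 5√(y)/√(x)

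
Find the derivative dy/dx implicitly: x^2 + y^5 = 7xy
Differentiate the relation implicitly: treat y = y(x) and apply the chain rule, so every y-derivative picks up a y' = dy/dx factor.

With everything moved to the left-hand side, differentiate term by term:
  d/dx[x^2] = 2x
  d/dx[-7xy] = -7x·y' - 7y
  d/dx[y^5] = 5y^4·y'

Separating the contributions that come from x directly and those that come through y:
  without y':      2x - 7y
  multiplying y':  -7x + 5y^4

so (2x - 7y) + (-7x + 5y^4)·y' = 0, and therefore
  dy/dx = -(2x - 7y)/(-7x + 5y^4) = (2x - 7y)/(7x - 5y^4)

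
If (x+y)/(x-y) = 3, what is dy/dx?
Apply d/dx to both sides, remembering that y depends on x. Each occurrence of y therefore brings in a y' = dy/dx via the chain rule.

With F(x, y) equal to the left-hand side minus the right, differentiate F term by term:
  d/dx[(x + y)/(x - y)] = (y' + 1)/(x - y) + (x + y)(y' - 1)/(x - y)^2
  d/dx[-3] = 0
Adding these up, d/dx[F] = 0 becomes
  (1/(x - y) - (x + y)/(x - y)^2) + (1/(x - y) + (x + y)/(x - y)^2)·y' = 0,
so isolating y',
  dy/dx = -(1/(x - y) - (x + y)/(x - y)^2)/(1/(x - y) + (x + y)/(x - y)^2)
        = -(-2y/(x - y)^2)/(2x/(x - y)^2) = y/x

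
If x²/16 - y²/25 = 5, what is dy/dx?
Differentiate the relation implicitly: treat y = y(x) and apply the chain rule, so every y-derivative picks up a y' = dy/dx factor.

With everything moved to the left-hand side, differentiate term by term:
  d/dx[x^2/16] = x/8
  d/dx[-y^2/25] = -2y·y'/25
  d/dx[-5] = 0

Separating the contributions that come from x directly and those that come through y:
  without y':      x/8
  multiplying y':  -2y/25

so (x/8) + (-2y/25)·y' = 0, and therefore
  dy/dx = -(x/8)/(-2y/25) = 25x/(16y)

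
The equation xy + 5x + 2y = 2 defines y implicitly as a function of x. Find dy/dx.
Apply d/dx to both sides, remembering that y depends on x. Each occurrence of y therefore brings in a y' = dy/dx via the chain rule.

With F(x, y) equal to the left-hand side minus the right, differentiate F term by term:
  d/dx[xy] = x·y' + y
  d/dx[5x] = 5
  d/dx[2y] = 2·y'
  d/dx[-2] = 0
Adding these up, d/dx[F] = 0 becomes
  (y + 5) + (x + 2)·y' = 0,
so isolating y',
  dy/dx = -(y + 5)/(x + 2) = (-y - 5)/(x + 2)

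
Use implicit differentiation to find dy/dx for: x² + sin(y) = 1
Differentiate both sides with respect to x, treating y as y(x). By the chain rule, any term containing y contributes a factor of y' = dy/dx when we differentiate it.

Move every term to one side and write the relation as F(x, y) = 0. Term by term,
  d/dx[x^2] = 2x
  d/dx[sin(y)] = y'·cos(y)
  d/dx[-1] = 0

The pieces without y' make up ∂F/∂x and the coefficient of y' is ∂F/∂y:
  ∂F/∂x = 2x,
  ∂F/∂y = cos(y).

Since d/dx[F] = ∂F/∂x + (∂F/∂y)·y' = 0, solve for y':
  (∂F/∂y)·y' = -∂F/∂x
  dy/dx = -(∂F/∂x)/(∂F/∂y) = -(2x)/(cos(y)) = -2x/cos(y)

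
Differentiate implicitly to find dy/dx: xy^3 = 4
Apply d/dx to both sides, remembering that y depends on x. Each occurrence of y therefore brings in a y' = dy/dx via the chain rule.

With F(x, y) equal to the left-hand side minus the right, differentiate F term by term:
  d/dx[xy^3] = 3xy^2·y' + y^3
  d/dx[-4] = 0
Adding these up, d/dx[F] = 0 becomes
  (y^3) + (3xy^2)·y' = 0,
so isolating y',
  dy/dx = -(y^3)/(3xy^2) = -y/(3x)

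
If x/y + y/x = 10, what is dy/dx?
Differentiate the relation implicitly: treat y = y(x) and apply the chain rule, so every y-derivative picks up a y' = dy/dx factor.

With everything moved to the left-hand side, differentiate term by term:
  d/dx[x/y] = -x·y'/y^2 + 1/y
  d/dx[y/x] = y'/x - y/x^2
  d/dx[-10] = 0

Separating the contributions that come from x directly and those that come through y:
  without y':      1/y - y/x^2
  multiplying y':  -x/y^2 + 1/x

so (1/y - y/x^2) + (-x/y^2 + 1/x)·y' = 0, and therefore
  dy/dx = -(1/y - y/x^2)/(-x/y^2 + 1/x)
        = -((x - y)(x + y)/(x^2y))/(-(x - y)(x + y)/(xy^2)) = y/x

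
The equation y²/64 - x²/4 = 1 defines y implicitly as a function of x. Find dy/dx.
Differentiate both sides with respect to x, treating y as y(x). By the chain rule, any term containing y contributes a factor of y' = dy/dx when we differentiate it.

Move every term to one side and write the relation as F(x, y) = 0. Term by term,
  d/dx[-x^2/4] = -x/2
  d/dx[y^2/64] = y·y'/32
  d/dx[-1] = 0

The pieces without y' make up ∂F/∂x and the coefficient of y' is ∂F/∂y:
  ∂F/∂x = -x/2,
  ∂F/∂y = y/32.

Since d/dx[F] = ∂F/∂x + (∂F/∂y)·y' = 0, solve for y':
  (∂F/∂y)·y' = -∂F/∂x
  dy/dx = -(∂F/∂x)/(∂F/∂y) = -(-x/2)/(y/32) = 16x/y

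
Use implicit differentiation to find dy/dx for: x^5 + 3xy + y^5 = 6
Differentiate both sides with respect to x, treating y as y(x). By the chain rule, any term containing y contributes a factor of y' = dy/dx when we differentiate it.

Move every term to one side and write the relation as F(x, y) = 0. Term by term,
  d/dx[x^5] = 5x^4
  d/dx[3xy] = 3x·y' + 3y
  d/dx[y^5] = 5y^4·y'
  d/dx[-6] = 0

The pieces without y' make up ∂F/∂x and the coefficient of y' is ∂F/∂y:
  ∂F/∂x = 5x^4 + 3y,
  ∂F/∂y = 3x + 5y^4.

Since d/dx[F] = ∂F/∂x + (∂F/∂y)·y' = 0, solve for y':
  (∂F/∂y)·y' = -∂F/∂x
  dy/dx = -(∂F/∂x)/(∂F/∂y) = -(5x^4 + 3y)/(3x + 5y^4) = (-5x^4 - 3y)/(3x + 5y^4)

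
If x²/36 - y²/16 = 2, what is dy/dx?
Differentiate the relation implicitly: treat y = y(x) and apply the chain rule, so every y-derivative picks up a y' = dy/dx factor.

With everything moved to the left-hand side, differentiate term by term:
  d/dx[x^2/36] = x/18
  d/dx[-y^2/16] = -y·y'/8
  d/dx[-2] = 0

Separating the contributions that come from x directly and those that come through y:
  without y':      x/18
  multiplying y':  -y/8

so (x/18) + (-y/8)·y' = 0, and therefore
  dy/dx = -(x/18)/(-y/8) = 4x/(9y)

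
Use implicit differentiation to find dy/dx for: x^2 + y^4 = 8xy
Differentiate both sides with respect to x, treating y as y(x). By the chain rule, any term containing y contributes a factor of y' = dy/dx when we differentiate it.

Move every term to one side and write the relation as F(x, y) = 0. Term by term,
  d/dx[x^2] = 2x
  d/dx[-8xy] = -8x·y' - 8y
  d/dx[y^4] = 4y^3·y'

The pieces without y' make up ∂F/∂x and the coefficient of y' is ∂F/∂y:
  ∂F/∂x = 2x - 8y,
  ∂F/∂y = -8x + 4y^3.

Since d/dx[F] = ∂F/∂x + (∂F/∂y)·y' = 0, solve for y':
  (∂F/∂y)·y' = -∂F/∂x
  dy/dx = -(∂F/∂x)/(∂F/∂y) = -(2x - 8y)/(-8x + 4y^3) = (x - 4y)/(2(2x - y^3))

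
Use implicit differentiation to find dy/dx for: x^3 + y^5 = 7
Differentiate the relation implicitly: treat y = y(x) and apply the chain rule, so every y-derivative picks up a y' = dy/dx factor.

With everything moved to the left-hand side, differentiate term by term:
  d/dx[x^3] = 3x^2
  d/dx[y^5] = 5y^4·y'
  d/dx[-7] = 0

Separating the contributions that come from x directly and those that come through y:
  without y':      3x^2
  multiplying y':  5y^4

so (3x^2) + (5y^4)·y' = 0, and therefore
  dy/dx = -(3x^2)/(5y^4) = -3x^2/(5y^4)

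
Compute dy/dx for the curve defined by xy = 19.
Take d/dx of both sides. Since y is implicitly a function of x, the chain rule attaches a y' = dy/dx factor whenever we differentiate through y.

Set F(x, y) = (left side) − (right side), so the curve is F = 0. Differentiating each term of F:
  d/dx[xy] = x·y' + y
  d/dx[-19] = 0

Collecting, the y'-free part is the partial derivative in x and the y' coefficient is the partial derivative in y:
  ∂F/∂x = y
  ∂F/∂y = x

so d/dx[F(x, y(x))] = ∂F/∂x + (∂F/∂y)·y' = 0. Rearranging,
  dy/dx = -(∂F/∂x)/(∂F/∂y) = -(y)/(x) = -y/x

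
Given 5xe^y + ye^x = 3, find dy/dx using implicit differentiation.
Apply d/dx to both sides, remembering that y depends on x. Each occurrence of y therefore brings in a y' = dy/dx via the chain rule.

With F(x, y) equal to the left-hand side minus the right, differentiate F term by term:
  d/dx[5x·e^(y)] = 5x·y'·e^(y) + 5e^(y)
  d/dx[y·e^(x)] = y·e^(x) + y'·e^(x)
  d/dx[-3] = 0
Adding these up, d/dx[F] = 0 becomes
  (y·e^(x) + 5e^(y)) + (5x·e^(y) + e^(x))·y' = 0,
so isolating y',
  dy/dx = -(y·e^(x) + 5e^(y))/(5x·e^(y) + e^(x)) = (-y·e^(x) - 5e^(y))/(5x·e^(y) + e^(x))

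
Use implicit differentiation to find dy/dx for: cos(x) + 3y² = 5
Differentiate both sides with respect to x, treating y as y(x). By the chain rule, any term containing y contributes a factor of y' = dy/dx when we differentiate it.

Move every term to one side and write the relation as F(x, y) = 0. Term by term,
  d/dx[3y^2] = 6y·y'
  d/dx[cos(x)] = -sin(x)
  d/dx[-5] = 0

The pieces without y' make up ∂F/∂x and the coefficient of y' is ∂F/∂y:
  ∂F/∂x = -sin(x),
  ∂F/∂y = 6y.

Since d/dx[F] = ∂F/∂x + (∂F/∂y)·y' = 0, solve for y':
  (∂F/∂y)·y' = -∂F/∂x
  dy/dx = -(∂F/∂x)/(∂F/∂y) = -(-sin(x))/(6y) = sin(x)/(6y)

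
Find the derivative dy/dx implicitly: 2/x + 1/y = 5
Apply d/dx to both sides, remembering that y depends on x. Each occurrence of y therefore brings in a y' = dy/dx via the chain rule.

With F(x, y) equal to the left-hand side minus the right, differentiate F term by term:
  d/dx[1/y] = -y'/y^2
  d/dx[2/x] = -2/x^2
  d/dx[-5] = 0
Adding these up, d/dx[F] = 0 becomes
  (-2/x^2) + (-1/y^2)·y' = 0,
so isolating y',
  dy/dx = -(-2/x^2)/(-1/y^2) = -2y^2/x^2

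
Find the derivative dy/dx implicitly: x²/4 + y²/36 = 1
Differentiate both sides with respect to x, treating y as y(x). By the chain rule, any term containing y contributes a factor of y' = dy/dx when we differentiate it.

Move every term to one side and write the relation as F(x, y) = 0. Term by term,
  d/dx[x^2/4] = x/2
  d/dx[y^2/36] = y·y'/18
  d/dx[-1] = 0

The pieces without y' make up ∂F/∂x and the coefficient of y' is ∂F/∂y:
  ∂F/∂x = x/2,
  ∂F/∂y = y/18.

Since d/dx[F] = ∂F/∂x + (∂F/∂y)·y' = 0, solve for y':
  (∂F/∂y)·y' = -∂F/∂x
  dy/dx = -(∂F/∂x)/(∂F/∂y) = -(x/2)/(y/18) = -9x/y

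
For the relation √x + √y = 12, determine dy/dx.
Apply d/dx to both sides, remembering that y depends on x. Each occurrence of y therefore brings in a y' = dy/dx via the chain rule.

With F(x, y) equal to the left-hand side minus the right, differentiate F term by term:
  d/dx[√(x)] = 1/(2√(x))
  d/dx[√(y)] = y'/(2√(y))
  d/dx[-12] = 0
Adding these up, d/dx[F] = 0 becomes
  (1/(2√(x))) + (1/(2√(y)))·y' = 0,
so isolating y',
  dy/dx = -(1/(2√(x)))/(1/(2√(y))) = -√(y)/√(x)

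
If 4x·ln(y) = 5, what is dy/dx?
Differentiate both sides with respect to x, treating y as y(x). By the chain rule, any term containing y contributes a factor of y' = dy/dx when we differentiate it.

Move every term to one side and write the relation as F(x, y) = 0. Term by term,
  d/dx[4x·ln(y)] = 4x·y'/y + 4ln(y)
  d/dx[-5] = 0

The pieces without y' make up ∂F/∂x and the coefficient of y' is ∂F/∂y:
  ∂F/∂x = 4ln(y),
  ∂F/∂y = 4x/y.

Since d/dx[F] = ∂F/∂x + (∂F/∂y)·y' = 0, solve for y':
  (∂F/∂y)·y' = -∂F/∂x
  dy/dx = -(∂F/∂x)/(∂F/∂y) = -(4ln(y))/(4x/y) = -y·ln(y)/x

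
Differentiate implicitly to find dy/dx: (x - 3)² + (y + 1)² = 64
Differentiate the relation implicitly: treat y = y(x) and apply the chain rule, so every y-derivative picks up a y' = dy/dx factor.

With everything moved to the left-hand side, differentiate term by term:
  d/dx[(x - 3)^2] = 2x - 6
  d/dx[(y + 1)^2] = 2·y'(y + 1)
  d/dx[-64] = 0

Separating the contributions that come from x directly and those that come through y:
  without y':      2x - 6
  multiplying y':  2y + 2

so (2x - 6) + (2y + 2)·y' = 0, and therefore
  dy/dx = -(2x - 6)/(2y + 2) = (3 - x)/(y + 1)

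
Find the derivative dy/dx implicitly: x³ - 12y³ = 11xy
Differentiate the relation implicitly: treat y = y(x) and apply the chain rule, so every y-derivative picks up a y' = dy/dx factor.

With everything moved to the left-hand side, differentiate term by term:
  d/dx[x^3] = 3x^2
  d/dx[-11xy] = -11x·y' - 11y
  d/dx[-12y^3] = -36y^2·y'

Separating the contributions that come from x directly and those that come through y:
  without y':      3x^2 - 11y
  multiplying y':  -11x - 36y^2

so (3x^2 - 11y) + (-11x - 36y^2)·y' = 0, and therefore
  dy/dx = -(3x^2 - 11y)/(-11x - 36y^2) = (3x^2 - 11y)/(11x + 36y^2)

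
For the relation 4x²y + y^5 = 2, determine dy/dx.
Differentiate the relation implicitly: treat y = y(x) and apply the chain rule, so every y-derivative picks up a y' = dy/dx factor.

With everything moved to the left-hand side, differentiate term by term:
  d/dx[4x^2y] = 4x^2·y' + 8xy
  d/dx[y^5] = 5y^4·y'
  d/dx[-2] = 0

Separating the contributions that come from x directly and those that come through y:
  without y':      8xy
  multiplying y':  4x^2 + 5y^4

so (8xy) + (4x^2 + 5y^4)·y' = 0, and therefore
  dy/dx = -(8xy)/(4x^2 + 5y^4) = -8xy/(4x^2 + 5y^4)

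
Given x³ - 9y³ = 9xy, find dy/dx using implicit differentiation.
Take d/dx of both sides. Since y is implicitly a function of x, the chain rule attaches a y' = dy/dx factor whenever we differentiate through y.

Set F(x, y) = (left side) − (right side), so the curve is F = 0. Differentiating each term of F:
  d/dx[x^3] = 3x^2
  d/dx[-9xy] = -9x·y' - 9y
  d/dx[-9y^3] = -27y^2·y'

Collecting, the y'-free part is the partial derivative in x and the y' coefficient is the partial derivative in y:
  ∂F/∂x = 3x^2 - 9y
  ∂F/∂y = -9x - 27y^2

so d/dx[F(x, y(x))] = ∂F/∂x + (∂F/∂y)·y' = 0. Rearranging,
  dy/dx = -(∂F/∂x)/(∂F/∂y) = -(3x^2 - 9y)/(-9x - 27y^2) = (x^2/3 - y)/(x + 3y^2)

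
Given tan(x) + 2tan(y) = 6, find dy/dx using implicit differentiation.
Apply d/dx to both sides, remembering that y depends on x. Each occurrence of y therefore brings in a y' = dy/dx via the chain rule.

With F(x, y) equal to the left-hand side minus the right, differentiate F term by term:
  d/dx[tan(x)] = tan(x)^2 + 1
  d/dx[2tan(y)] = 2·y'(tan(y)^2 + 1)
  d/dx[-6] = 0
Adding these up, d/dx[F] = 0 becomes
  (tan(x)^2 + 1) + (2tan(y)^2 + 2)·y' = 0,
so isolating y',
  dy/dx = -(tan(x)^2 + 1)/(2tan(y)^2 + 2) = -cos(y)^2/(2cos(x)^2)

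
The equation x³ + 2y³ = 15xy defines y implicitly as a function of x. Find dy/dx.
Differentiate both sides with respect to x, treating y as y(x). By the chain rule, any term containing y contributes a factor of y' = dy/dx when we differentiate it.

Move every term to one side and write the relation as F(x, y) = 0. Term by term,
  d/dx[x^3] = 3x^2
  d/dx[-15xy] = -15x·y' - 15y
  d/dx[2y^3] = 6y^2·y'

The pieces without y' make up ∂F/∂x and the coefficient of y' is ∂F/∂y:
  ∂F/∂x = 3x^2 - 15y,
  ∂F/∂y = -15x + 6y^2.

Since d/dx[F] = ∂F/∂x + (∂F/∂y)·y' = 0, solve for y':
  (∂F/∂y)·y' = -∂F/∂x
  dy/dx = -(∂F/∂x)/(∂F/∂y) = -(3x^2 - 15y)/(-15x + 6y^2) = (x^2 - 5y)/(5x - 2y^2)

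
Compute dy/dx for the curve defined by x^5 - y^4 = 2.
Apply d/dx to both sides, remembering that y depends on x. Each occurrence of y therefore brings in a y' = dy/dx via the chain rule.

With F(x, y) equal to the left-hand side minus the right, differentiate F term by term:
  d/dx[x^5] = 5x^4
  d/dx[-y^4] = -4y^3·y'
  d/dx[-2] = 0
Adding these up, d/dx[F] = 0 becomes
  (5x^4) + (-4y^3)·y' = 0,
so isolating y',
  dy/dx = -(5x^4)/(-4y^3) = 5x^4/(4y^3)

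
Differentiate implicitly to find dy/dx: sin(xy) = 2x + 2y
Differentiate both sides with respect to x, treating y as y(x). By the chain rule, any term containing y contributes a factor of y' = dy/dx when we differentiate it.

Move every term to one side and write the relation as F(x, y) = 0. Term by term,
  d/dx[-2x] = -2
  d/dx[-2y] = -2·y'
  d/dx[sin(xy)] = (x·y' + y)·cos(xy)

The pieces without y' make up ∂F/∂x and the coefficient of y' is ∂F/∂y:
  ∂F/∂x = y·cos(xy) - 2,
  ∂F/∂y = x·cos(xy) - 2.

Since d/dx[F] = ∂F/∂x + (∂F/∂y)·y' = 0, solve for y':
  (∂F/∂y)·y' = -∂F/∂x
  dy/dx = -(∂F/∂x)/(∂F/∂y) = -(y·cos(xy) - 2)/(x·cos(xy) - 2) = (-y·cos(xy) + 2)/(x·cos(xy) - 2)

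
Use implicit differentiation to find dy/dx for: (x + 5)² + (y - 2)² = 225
Differentiate the relation implicitly: treat y = y(x) and apply the chain rule, so every y-derivative picks up a y' = dy/dx factor.

With everything moved to the left-hand side, differentiate term by term:
  d/dx[(x + 5)^2] = 2x + 10
  d/dx[(y - 2)^2] = 2·y'(y - 2)
  d/dx[-225] = 0

Separating the contributions that come from x directly and those that come through y:
  without y':      2x + 10
  multiplying y':  2y - 4

so (2x + 10) + (2y - 4)·y' = 0, and therefore
  dy/dx = -(2x + 10)/(2y - 4) = (-x - 5)/(y - 2)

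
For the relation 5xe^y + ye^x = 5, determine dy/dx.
Differentiate the relation implicitly: treat y = y(x) and apply the chain rule, so every y-derivative picks up a y' = dy/dx factor.

With everything moved to the left-hand side, differentiate term by term:
  d/dx[5x·e^(y)] = 5x·y'·e^(y) + 5e^(y)
  d/dx[y·e^(x)] = y·e^(x) + y'·e^(x)
  d/dx[-5] = 0

Separating the contributions that come from x directly and those that come through y:
  without y':      y·e^(x) + 5e^(y)
  multiplying y':  5x·e^(y) + e^(x)

so (y·e^(x) + 5e^(y)) + (5x·e^(y) + e^(x))·y' = 0, and therefore
  dy/dx = -(y·e^(x) + 5e^(y))/(5x·e^(y) + e^(x)) = (-y·e^(x) - 5e^(y))/(5x·e^(y) + e^(x))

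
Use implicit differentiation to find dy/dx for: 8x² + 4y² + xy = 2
Apply d/dx to both sides, remembering that y depends on x. Each occurrence of y therefore brings in a y' = dy/dx via the chain rule.

With F(x, y) equal to the left-hand side minus the right, differentiate F term by term:
  d/dx[8x^2] = 16x
  d/dx[xy] = x·y' + y
  d/dx[4y^2] = 8y·y'
  d/dx[-2] = 0
Adding these up, d/dx[F] = 0 becomes
  (16x + y) + (x + 8y)·y' = 0,
so isolating y',
  dy/dx = -(16x + y)/(x + 8y) = (-16x - y)/(x + 8y)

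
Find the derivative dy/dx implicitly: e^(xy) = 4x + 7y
Differentiate both sides with respect to x, treating y as y(x). By the chain rule, any term containing y contributes a factor of y' = dy/dx when we differentiate it.

Move every term to one side and write the relation as F(x, y) = 0. Term by term,
  d/dx[-4x] = -4
  d/dx[-7y] = -7·y'
  d/dx[e^(xy)] = (x·y' + y)·e^(xy)

The pieces without y' make up ∂F/∂x and the coefficient of y' is ∂F/∂y:
  ∂F/∂x = y·e^(xy) - 4,
  ∂F/∂y = x·e^(xy) - 7.

Since d/dx[F] = ∂F/∂x + (∂F/∂y)·y' = 0, solve for y':
  (∂F/∂y)·y' = -∂F/∂x
  dy/dx = -(∂F/∂x)/(∂F/∂y) = -(y·e^(xy) - 4)/(x·e^(xy) - 7) = (-y·e^(xy) + 4)/(x·e^(xy) - 7)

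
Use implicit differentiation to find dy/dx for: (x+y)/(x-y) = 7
Take d/dx of both sides. Since y is implicitly a function of x, the chain rule attaches a y' = dy/dx factor whenever we differentiate through y.

Set F(x, y) = (left side) − (right side), so the curve is F = 0. Differentiating each term of F:
  d/dx[(x + y)/(x - y)] = (y' + 1)/(x - y) + (x + y)(y' - 1)/(x - y)^2
  d/dx[-7] = 0

Collecting, the y'-free part is the partial derivative in x and the y' coefficient is the partial derivative in y:
  ∂F/∂x = 1/(x - y) - (x + y)/(x - y)^2
  ∂F/∂y = 1/(x - y) + (x + y)/(x - y)^2

so d/dx[F(x, y(x))] = ∂F/∂x + (∂F/∂y)·y' = 0. Rearranging,
  dy/dx = -(∂F/∂x)/(∂F/∂y) = -(1/(x - y) - (x + y)/(x - y)^2)/(1/(x - y) + (x + y)/(x - y)^2)
        = -(-2y/(x - y)^2)/(2x/(x - y)^2) = y/x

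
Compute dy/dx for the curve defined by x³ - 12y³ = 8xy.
Differentiate both sides with respect to x, treating y as y(x). By the chain rule, any term containing y contributes a factor of y' = dy/dx when we differentiate it.

Move every term to one side and write the relation as F(x, y) = 0. Term by term,
  d/dx[x^3] = 3x^2
  d/dx[-8xy] = -8x·y' - 8y
  d/dx[-12y^3] = -36y^2·y'

The pieces without y' make up ∂F/∂x and the coefficient of y' is ∂F/∂y:
  ∂F/∂x = 3x^2 - 8y,
  ∂F/∂y = -8x - 36y^2.

Since d/dx[F] = ∂F/∂x + (∂F/∂y)·y' = 0, solve for y':
  (∂F/∂y)·y' = -∂F/∂x
  dy/dx = -(∂F/∂x)/(∂F/∂y) = -(3x^2 - 8y)/(-8x - 36y^2) = (3x^2 - 8y)/(4(2x + 9y^2))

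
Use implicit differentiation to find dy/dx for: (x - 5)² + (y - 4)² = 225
Take d/dx of both sides. Since y is implicitly a function of x, the chain rule attaches a y' = dy/dx factor whenever we differentiate through y.

Set F(x, y) = (left side) − (right side), so the curve is F = 0. Differentiating each term of F:
  d/dx[(x - 5)^2] = 2x - 10
  d/dx[(y - 4)^2] = 2·y'(y - 4)
  d/dx[-225] = 0

Collecting, the y'-free part is the partial derivative in x and the y' coefficient is the partial derivative in y:
  ∂F/∂x = 2x - 10
  ∂F/∂y = 2y - 8

so d/dx[F(x, y(x))] = ∂F/∂x + (∂F/∂y)·y' = 0. Rearranging,
  dy/dx = -(∂F/∂x)/(∂F/∂y) = -(2x - 10)/(2y - 8) = (5 - x)/(y - 4)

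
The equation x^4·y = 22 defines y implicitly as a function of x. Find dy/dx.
Apply d/dx to both sides, remembering that y depends on x. Each occurrence of y therefore brings in a y' = dy/dx via the chain rule.

With F(x, y) equal to the left-hand side minus the right, differentiate F term by term:
  d/dx[x^4y] = x^4·y' + 4x^3y
  d/dx[-22] = 0
Adding these up, d/dx[F] = 0 becomes
  (4x^3y) + (x^4)·y' = 0,
so isolating y',
  dy/dx = -(4x^3y)/(x^4) = -4y/x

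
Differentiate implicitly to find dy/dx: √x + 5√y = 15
Differentiate both sides with respect to x, treating y as y(x). By the chain rule, any term containing y contributes a factor of y' = dy/dx when we differentiate it.

Move every term to one side and write the relation as F(x, y) = 0. Term by term,
  d/dx[√(x)] = 1/(2√(x))
  d/dx[5√(y)] = 5·y'/(2√(y))
  d/dx[-15] = 0

The pieces without y' make up ∂F/∂x and the coefficient of y' is ∂F/∂y:
  ∂F/∂x = 1/(2√(x)),
  ∂F/∂y = 5/(2√(y)).

Since d/dx[F] = ∂F/∂x + (∂F/∂y)·y' = 0, solve for y':
  (∂F/∂y)·y' = -∂F/∂x
  dy/dx = -(∂F/∂x)/(∂F/∂y) = -(1/(2√(x)))/(5/(2√(y))) = -√(y)/(5√(x))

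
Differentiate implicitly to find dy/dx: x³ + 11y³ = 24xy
Differentiate both sides with respect to x, treating y as y(x). By the chain rule, any term containing y contributes a factor of y' = dy/dx when we differentiate it.

Move every term to one side and write the relation as F(x, y) = 0. Term by term,
  d/dx[x^3] = 3x^2
  d/dx[-24xy] = -24x·y' - 24y
  d/dx[11y^3] = 33y^2·y'

The pieces without y' make up ∂F/∂x and the coefficient of y' is ∂F/∂y:
  ∂F/∂x = 3x^2 - 24y,
  ∂F/∂y = -24x + 33y^2.

Since d/dx[F] = ∂F/∂x + (∂F/∂y)·y' = 0, solve for y':
  (∂F/∂y)·y' = -∂F/∂x
  dy/dx = -(∂F/∂x)/(∂F/∂y) = -(3x^2 - 24y)/(-24x + 33y^2) = (x^2 - 8y)/(8x - 11y^2)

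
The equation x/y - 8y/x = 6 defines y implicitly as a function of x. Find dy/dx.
Take d/dx of both sides. Since y is implicitly a function of x, the chain rule attaches a y' = dy/dx factor whenever we differentiate through y.

Set F(x, y) = (left side) − (right side), so the curve is F = 0. Differentiating each term of F:
  d/dx[x/y] = -x·y'/y^2 + 1/y
  d/dx[-8y/x] = -8·y'/x + 8y/x^2
  d/dx[-6] = 0

Collecting, the y'-free part is the partial derivative in x and the y' coefficient is the partial derivative in y:
  ∂F/∂x = 1/y + 8y/x^2
  ∂F/∂y = -x/y^2 - 8/x

so d/dx[F(x, y(x))] = ∂F/∂x + (∂F/∂y)·y' = 0. Rearranging,
  dy/dx = -(∂F/∂x)/(∂F/∂y) = -(1/y + 8y/x^2)/(-x/y^2 - 8/x)
        = -((x^2 + 8y^2)/(x^2y))/(-(x^2 + 8y^2)/(xy^2)) = y/x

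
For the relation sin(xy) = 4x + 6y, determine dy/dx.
Differentiate both sides with respect to x, treating y as y(x). By the chain rule, any term containing y contributes a factor of y' = dy/dx when we differentiate it.

Move every term to one side and write the relation as F(x, y) = 0. Term by term,
  d/dx[-4x] = -4
  d/dx[-6y] = -6·y'
  d/dx[sin(xy)] = (x·y' + y)·cos(xy)

The pieces without y' make up ∂F/∂x and the coefficient of y' is ∂F/∂y:
  ∂F/∂x = y·cos(xy) - 4,
  ∂F/∂y = x·cos(xy) - 6.

Since d/dx[F] = ∂F/∂x + (∂F/∂y)·y' = 0, solve for y':
  (∂F/∂y)·y' = -∂F/∂x
  dy/dx = -(∂F/∂x)/(∂F/∂y) = -(y·cos(xy) - 4)/(x·cos(xy) - 6) = (-y·cos(xy) + 4)/(x·cos(xy) - 6)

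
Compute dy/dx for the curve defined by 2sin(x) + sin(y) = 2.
Apply d/dx to both sides, remembering that y depends on x. Each occurrence of y therefore brings in a y' = dy/dx via the chain rule.

With F(x, y) equal to the left-hand side minus the right, differentiate F term by term:
  d/dx[2sin(x)] = 2cos(x)
  d/dx[sin(y)] = y'·cos(y)
  d/dx[-2] = 0
Adding these up, d/dx[F] = 0 becomes
  (2cos(x)) + (cos(y))·y' = 0,
so isolating y',
  dy/dx = -(2cos(x))/(cos(y)) = -2cos(x)/cos(y)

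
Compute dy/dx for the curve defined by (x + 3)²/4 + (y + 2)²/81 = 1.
Take d/dx of both sides. Since y is implicitly a function of x, the chain rule attaches a y' = dy/dx factor whenever we differentiate through y.

Set F(x, y) = (left side) − (right side), so the curve is F = 0. Differentiating each term of F:
  d/dx[(x + 3)^2/4] = x/2 + 3/2
  d/dx[(y + 2)^2/81] = 2·y'(y + 2)/81
  d/dx[-1] = 0

Collecting, the y'-free part is the partial derivative in x and the y' coefficient is the partial derivative in y:
  ∂F/∂x = x/2 + 3/2
  ∂F/∂y = 2y/81 + 4/81

so d/dx[F(x, y(x))] = ∂F/∂x + (∂F/∂y)·y' = 0. Rearranging,
  dy/dx = -(∂F/∂x)/(∂F/∂y) = -(x/2 + 3/2)/(2y/81 + 4/81)
        = -((x + 3)/2)/(2(y + 2)/81) = 81(-x - 3)/(4(y + 2))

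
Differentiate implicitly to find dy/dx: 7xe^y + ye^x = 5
Differentiate both sides with respect to x, treating y as y(x). By the chain rule, any term containing y contributes a factor of y' = dy/dx when we differentiate it.

Move every term to one side and write the relation as F(x, y) = 0. Term by term,
  d/dx[7x·e^(y)] = 7x·y'·e^(y) + 7e^(y)
  d/dx[y·e^(x)] = y·e^(x) + y'·e^(x)
  d/dx[-5] = 0

The pieces without y' make up ∂F/∂x and the coefficient of y' is ∂F/∂y:
  ∂F/∂x = y·e^(x) + 7e^(y),
  ∂F/∂y = 7x·e^(y) + e^(x).

Since d/dx[F] = ∂F/∂x + (∂F/∂y)·y' = 0, solve for y':
  (∂F/∂y)·y' = -∂F/∂x
  dy/dx = -(∂F/∂x)/(∂F/∂y) = -(y·e^(x) + 7e^(y))/(7x·e^(y) + e^(x)) = (-y·e^(x) - 7e^(y))/(7x·e^(y) + e^(x))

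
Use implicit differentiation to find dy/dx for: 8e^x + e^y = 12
Differentiate the relation implicitly: treat y = y(x) and apply the chain rule, so every y-derivative picks up a y' = dy/dx factor.

With everything moved to the left-hand side, differentiate term by term:
  d/dx[8e^(x)] = 8e^(x)
  d/dx[e^(y)] = y'·e^(y)
  d/dx[-12] = 0

Separating the contributions that come from x directly and those that come through y:
  without y':      8e^(x)
  multiplying y':  e^(y)

so (8e^(x)) + (e^(y))·y' = 0, and therefore
  dy/dx = -(8e^(x))/(e^(y)) = -8e^(x - y)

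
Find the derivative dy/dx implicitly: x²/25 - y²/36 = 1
Differentiate both sides with respect to x, treating y as y(x). By the chain rule, any term containing y contributes a factor of y' = dy/dx when we differentiate it.

Move every term to one side and write the relation as F(x, y) = 0. Term by term,
  d/dx[x^2/25] = 2x/25
  d/dx[-y^2/36] = -y·y'/18
  d/dx[-1] = 0

The pieces without y' make up ∂F/∂x and the coefficient of y' is ∂F/∂y:
  ∂F/∂x = 2x/25,
  ∂F/∂y = -y/18.

Since d/dx[F] = ∂F/∂x + (∂F/∂y)·y' = 0, solve for y':
  (∂F/∂y)·y' = -∂F/∂x
  dy/dx = -(∂F/∂x)/(∂F/∂y) = -(2x/25)/(-y/18) = 36x/(25y)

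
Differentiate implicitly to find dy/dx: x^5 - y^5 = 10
Apply d/dx to both sides, remembering that y depends on x. Each occurrence of y therefore brings in a y' = dy/dx via the chain rule.

With F(x, y) equal to the left-hand side minus the right, differentiate F term by term:
  d/dx[x^5] = 5x^4
  d/dx[-y^5] = -5y^4·y'
  d/dx[-10] = 0
Adding these up, d/dx[F] = 0 becomes
  (5x^4) + (-5y^4)·y' = 0,
so isolating y',
  dy/dx = -(5x^4)/(-5y^4) = x^4/y^4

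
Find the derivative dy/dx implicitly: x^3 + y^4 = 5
Differentiate both sides with respect to x, treating y as y(x). By the chain rule, any term containing y contributes a factor of y' = dy/dx when we differentiate it.

Move every term to one side and write the relation as F(x, y) = 0. Term by term,
  d/dx[x^3] = 3x^2
  d/dx[y^4] = 4y^3·y'
  d/dx[-5] = 0

The pieces without y' make up ∂F/∂x and the coefficient of y' is ∂F/∂y:
  ∂F/∂x = 3x^2,
  ∂F/∂y = 4y^3.

Since d/dx[F] = ∂F/∂x + (∂F/∂y)·y' = 0, solve for y':
  (∂F/∂y)·y' = -∂F/∂x
  dy/dx = -(∂F/∂x)/(∂F/∂y) = -(3x^2)/(4y^3) = -3x^2/(4y^3)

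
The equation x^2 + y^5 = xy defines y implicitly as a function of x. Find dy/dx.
Apply d/dx to both sides, remembering that y depends on x. Each occurrence of y therefore brings in a y' = dy/dx via the chain rule.

With F(x, y) equal to the left-hand side minus the right, differentiate F term by term:
  d/dx[x^2] = 2x
  d/dx[-xy] = -x·y' - y
  d/dx[y^5] = 5y^4·y'
Adding these up, d/dx[F] = 0 becomes
  (2x - y) + (-x + 5y^4)·y' = 0,
so isolating y',
  dy/dx = -(2x - y)/(-x + 5y^4) = (2x - y)/(x - 5y^4)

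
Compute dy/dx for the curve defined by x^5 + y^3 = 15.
Differentiate both sides with respect to x, treating y as y(x). By the chain rule, any term containing y contributes a factor of y' = dy/dx when we differentiate it.

Move every term to one side and write the relation as F(x, y) = 0. Term by term,
  d/dx[x^5] = 5x^4
  d/dx[y^3] = 3y^2·y'
  d/dx[-15] = 0

The pieces without y' make up ∂F/∂x and the coefficient of y' is ∂F/∂y:
  ∂F/∂x = 5x^4,
  ∂F/∂y = 3y^2.

Since d/dx[F] = ∂F/∂x + (∂F/∂y)·y' = 0, solve for y':
  (∂F/∂y)·y' = -∂F/∂x
  dy/dx = -(∂F/∂x)/(∂F/∂y) = -(5x^4)/(3y^2) = -5x^4/(3y^2)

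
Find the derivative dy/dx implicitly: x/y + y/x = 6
Differentiate the relation implicitly: treat y = y(x) and apply the chain rule, so every y-derivative picks up a y' = dy/dx factor.

With everything moved to the left-hand side, differentiate term by term:
  d/dx[x/y] = -x·y'/y^2 + 1/y
  d/dx[y/x] = y'/x - y/x^2
  d/dx[-6] = 0

Separating the contributions that come from x directly and those that come through y:
  without y':      1/y - y/x^2
  multiplying y':  -x/y^2 + 1/x

so (1/y - y/x^2) + (-x/y^2 + 1/x)·y' = 0, and therefore
  dy/dx = -(1/y - y/x^2)/(-x/y^2 + 1/x)
        = -((x - y)(x + y)/(x^2y))/(-(x - y)(x + y)/(xy^2)) = y/x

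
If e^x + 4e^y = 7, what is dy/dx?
Differentiate the relation implicitly: treat y = y(x) and apply the chain rule, so every y-derivative picks up a y' = dy/dx factor.

With everything moved to the left-hand side, differentiate term by term:
  d/dx[e^(x)] = e^(x)
  d/dx[4e^(y)] = 4·y'·e^(y)
  d/dx[-7] = 0

Separating the contributions that come from x directly and those that come through y:
  without y':      e^(x)
  multiplying y':  4e^(y)

so (e^(x)) + (4e^(y))·y' = 0, and therefore
  dy/dx = -(e^(x))/(4e^(y)) = -e^(x - y)/4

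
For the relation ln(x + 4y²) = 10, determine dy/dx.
Differentiate both sides with respect to x, treating y as y(x). By the chain rule, any term containing y contributes a factor of y' = dy/dx when we differentiate it.

Move every term to one side and write the relation as F(x, y) = 0. Term by term,
  d/dx[ln(x + 4y^2)] = (8y·y' + 1)/(x + 4y^2)
  d/dx[-10] = 0

The pieces without y' make up ∂F/∂x and the coefficient of y' is ∂F/∂y:
  ∂F/∂x = 1/(x + 4y^2),
  ∂F/∂y = 8y/(x + 4y^2).

Since d/dx[F] = ∂F/∂x + (∂F/∂y)·y' = 0, solve for y':
  (∂F/∂y)·y' = -∂F/∂x
  dy/dx = -(∂F/∂x)/(∂F/∂y) = -(1/(x + 4y^2))/(8y/(x + 4y^2)) = -1/(8y)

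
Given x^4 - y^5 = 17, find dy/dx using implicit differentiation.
Differentiate both sides with respect to x, treating y as y(x). By the chain rule, any term containing y contributes a factor of y' = dy/dx when we differentiate it.

Move every term to one side and write the relation as F(x, y) = 0. Term by term,
  d/dx[x^4] = 4x^3
  d/dx[-y^5] = -5y^4·y'
  d/dx[-17] = 0

The pieces without y' make up ∂F/∂x and the coefficient of y' is ∂F/∂y:
  ∂F/∂x = 4x^3,
  ∂F/∂y = -5y^4.

Since d/dx[F] = ∂F/∂x + (∂F/∂y)·y' = 0, solve for y':
  (∂F/∂y)·y' = -∂F/∂x
  dy/dx = -(∂F/∂x)/(∂F/∂y) = -(4x^3)/(-5y^4) = 4x^3/(5y^4)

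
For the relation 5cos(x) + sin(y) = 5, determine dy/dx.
Take d/dx of both sides. Since y is implicitly a function of x, the chain rule attaches a y' = dy/dx factor whenever we differentiate through y.

Set F(x, y) = (left side) − (right side), so the curve is F = 0. Differentiating each term of F:
  d/dx[sin(y)] = y'·cos(y)
  d/dx[5cos(x)] = -5sin(x)
  d/dx[-5] = 0

Collecting, the y'-free part is the partial derivative in x and the y' coefficient is the partial derivative in y:
  ∂F/∂x = -5sin(x)
  ∂F/∂y = cos(y)

so d/dx[F(x, y(x))] = ∂F/∂x + (∂F/∂y)·y' = 0. Rearranging,
  dy/dx = -(∂F/∂x)/(∂F/∂y) = -(-5sin(x))/(cos(y)) = 5sin(x)/cos(y)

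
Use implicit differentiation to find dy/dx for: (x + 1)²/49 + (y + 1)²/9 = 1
Differentiate both sides with respect to x, treating y as y(x). By the chain rule, any term containing y contributes a factor of y' = dy/dx when we differentiate it.

Move every term to one side and write the relation as F(x, y) = 0. Term by term,
  d/dx[(x + 1)^2/49] = 2x/49 + 2/49
  d/dx[(y + 1)^2/9] = 2·y'(y + 1)/9
  d/dx[-1] = 0

The pieces without y' make up ∂F/∂x and the coefficient of y' is ∂F/∂y:
  ∂F/∂x = 2x/49 + 2/49,
  ∂F/∂y = 2y/9 + 2/9.

Since d/dx[F] = ∂F/∂x + (∂F/∂y)·y' = 0, solve for y':
  (∂F/∂y)·y' = -∂F/∂x
  dy/dx = -(∂F/∂x)/(∂F/∂y) = -(2x/49 + 2/49)/(2y/9 + 2/9)
        = -(2(x + 1)/49)/(2(y + 1)/9) = 9(-x - 1)/(49(y + 1))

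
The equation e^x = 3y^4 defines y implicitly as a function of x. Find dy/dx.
Differentiate the relation implicitly: treat y = y(x) and apply the chain rule, so every y-derivative picks up a y' = dy/dx factor.

With everything moved to the left-hand side, differentiate term by term:
  d/dx[-3y^4] = -12y^3·y'
  d/dx[e^(x)] = e^(x)

Separating the contributions that come from x directly and those that come through y:
  without y':      e^(x)
  multiplying y':  -12y^3

so (e^(x)) + (-12y^3)·y' = 0, and therefore
  dy/dx = -(e^(x))/(-12y^3) = e^(x)/(12y^3)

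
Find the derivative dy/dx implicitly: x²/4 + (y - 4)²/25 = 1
Apply d/dx to both sides, remembering that y depends on x. Each occurrence of y therefore brings in a y' = dy/dx via the chain rule.

With F(x, y) equal to the left-hand side minus the right, differentiate F term by term:
  d/dx[x^2/4] = x/2
  d/dx[(y - 4)^2/25] = 2·y'(y - 4)/25
  d/dx[-1] = 0
Adding these up, d/dx[F] = 0 becomes
  (x/2) + (2y/25 - 8/25)·y' = 0,
so isolating y',
  dy/dx = -(x/2)/(2y/25 - 8/25)
        = -(x/2)/(2(y - 4)/25) = -25x/(4y - 16)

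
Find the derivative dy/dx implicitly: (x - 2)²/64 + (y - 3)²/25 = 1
Differentiate both sides with respect to x, treating y as y(x). By the chain rule, any term containing y contributes a factor of y' = dy/dx when we differentiate it.

Move every term to one side and write the relation as F(x, y) = 0. Term by term,
  d/dx[(x - 2)^2/64] = x/32 - 1/16
  d/dx[(y - 3)^2/25] = 2·y'(y - 3)/25
  d/dx[-1] = 0

The pieces without y' make up ∂F/∂x and the coefficient of y' is ∂F/∂y:
  ∂F/∂x = x/32 - 1/16,
  ∂F/∂y = 2y/25 - 6/25.

Since d/dx[F] = ∂F/∂x + (∂F/∂y)·y' = 0, solve for y':
  (∂F/∂y)·y' = -∂F/∂x
  dy/dx = -(∂F/∂x)/(∂F/∂y) = -(x/32 - 1/16)/(2y/25 - 6/25)
        = -((x - 2)/32)/(2(y - 3)/25) = 25(2 - x)/(64(y - 3))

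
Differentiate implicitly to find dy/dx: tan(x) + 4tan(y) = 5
Apply d/dx to both sides, remembering that y depends on x. Each occurrence of y therefore brings in a y' = dy/dx via the chain rule.

With F(x, y) equal to the left-hand side minus the right, differentiate F term by term:
  d/dx[tan(x)] = tan(x)^2 + 1
  d/dx[4tan(y)] = 4·y'(tan(y)^2 + 1)
  d/dx[-5] = 0
Adding these up, d/dx[F] = 0 becomes
  (tan(x)^2 + 1) + (4tan(y)^2 + 4)·y' = 0,
so isolating y',
  dy/dx = -(tan(x)^2 + 1)/(4tan(y)^2 + 4) = -cos(y)^2/(4cos(x)^2)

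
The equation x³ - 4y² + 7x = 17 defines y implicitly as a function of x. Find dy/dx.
Differentiate the relation implicitly: treat y = y(x) and apply the chain rule, so every y-derivative picks up a y' = dy/dx factor.

With everything moved to the left-hand side, differentiate term by term:
  d/dx[x^3] = 3x^2
  d/dx[7x] = 7
  d/dx[-4y^2] = -8y·y'
  d/dx[-17] = 0

Separating the contributions that come from x directly and those that come through y:
  without y':      3x^2 + 7
  multiplying y':  -8y

so (3x^2 + 7) + (-8y)·y' = 0, and therefore
  dy/dx = -(3x^2 + 7)/(-8y) = (3x^2 + 7)/(8y)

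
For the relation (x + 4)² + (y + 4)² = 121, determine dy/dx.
Apply d/dx to both sides, remembering that y depends on x. Each occurrence of y therefore brings in a y' = dy/dx via the chain rule.

With F(x, y) equal to the left-hand side minus the right, differentiate F term by term:
  d/dx[(x + 4)^2] = 2x + 8
  d/dx[(y + 4)^2] = 2·y'(y + 4)
  d/dx[-121] = 0
Adding these up, d/dx[F] = 0 becomes
  (2x + 8) + (2y + 8)·y' = 0,
so isolating y',
  dy/dx = -(2x + 8)/(2y + 8) = (-x - 4)/(y + 4)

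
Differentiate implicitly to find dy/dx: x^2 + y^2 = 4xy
Differentiate both sides with respect to x, treating y as y(x). By the chain rule, any term containing y contributes a factor of y' = dy/dx when we differentiate it.

Move every term to one side and write the relation as F(x, y) = 0. Term by term,
  d/dx[x^2] = 2x
  d/dx[-4xy] = -4x·y' - 4y
  d/dx[y^2] = 2y·y'

The pieces without y' make up ∂F/∂x and the coefficient of y' is ∂F/∂y:
  ∂F/∂x = 2x - 4y,
  ∂F/∂y = -4x + 2y.

Since d/dx[F] = ∂F/∂x + (∂F/∂y)·y' = 0, solve for y':
  (∂F/∂y)·y' = -∂F/∂x
  dy/dx = -(∂F/∂x)/(∂F/∂y) = -(2x - 4y)/(-4x + 2y) = (x - 2y)/(2x - y)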